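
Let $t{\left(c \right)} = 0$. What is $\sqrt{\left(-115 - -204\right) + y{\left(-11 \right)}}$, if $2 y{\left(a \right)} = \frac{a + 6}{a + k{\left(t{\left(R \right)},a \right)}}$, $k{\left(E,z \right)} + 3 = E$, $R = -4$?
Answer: $\frac{\sqrt{17479}}{14} \approx 9.4434$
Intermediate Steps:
$k{\left(E,z \right)} = -3 + E$
$y{\left(a \right)} = \frac{6 + a}{2 \left(-3 + a\right)}$ ($y{\left(a \right)} = \frac{\left(a + 6\right) \frac{1}{a + \left(-3 + 0\right)}}{2} = \frac{\left(6 + a\right) \frac{1}{a - 3}}{2} = \frac{\left(6 + a\right) \frac{1}{-3 + a}}{2} = \frac{\frac{1}{-3 + a} \left(6 + a\right)}{2} = \frac{6 + a}{2 \left(-3 + a\right)}$)
$\sqrt{\left(-115 - -204\right) + y{\left(-11 \right)}} = \sqrt{\left(-115 - -204\right) + \frac{6 - 11}{2 \left(-3 - 11\right)}} = \sqrt{\left(-115 + 204\right) + \frac{1}{2} \frac{1}{-14} \left(-5\right)} = \sqrt{89 + \frac{1}{2} \left(- \frac{1}{14}\right) \left(-5\right)} = \sqrt{89 + \frac{5}{28}} = \sqrt{\frac{2497}{28}} = \frac{\sqrt{17479}}{14}$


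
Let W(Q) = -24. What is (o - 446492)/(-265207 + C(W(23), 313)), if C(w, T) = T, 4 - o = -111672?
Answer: 167408/132447 ≈ 1.2640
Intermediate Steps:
o = 111676 (o = 4 - 1*(-111672) = 4 + 111672 = 111676)
(o - 446492)/(-265207 + C(W(23), 313)) = (111676 - 446492)/(-265207 + 313) = -334816/(-264894) = -334816*(-1/264894) = 167408/132447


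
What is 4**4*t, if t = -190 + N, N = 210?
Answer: 5120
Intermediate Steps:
t = 20 (t = -190 + 210 = 20)
4**4*t = 4**4*20 = 256*20 = 5120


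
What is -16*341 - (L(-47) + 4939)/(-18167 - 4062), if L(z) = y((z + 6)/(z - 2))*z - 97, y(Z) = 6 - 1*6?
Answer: -121276582/22229 ≈ -5455.8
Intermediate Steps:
y(Z) = 0 (y(Z) = 6 - 6 = 0)
L(z) = -97 (L(z) = 0*z - 97 = 0 - 97 = -97)
-16*341 - (L(-47) + 4939)/(-18167 - 4062) = -16*341 - (-97 + 4939)/(-18167 - 4062) = -5456 - 4842/(-22229) = -5456 - 4842*(-1)/22229 = -5456 - 1*(-4842/22229) = -5456 + 4842/22229 = -121276582/22229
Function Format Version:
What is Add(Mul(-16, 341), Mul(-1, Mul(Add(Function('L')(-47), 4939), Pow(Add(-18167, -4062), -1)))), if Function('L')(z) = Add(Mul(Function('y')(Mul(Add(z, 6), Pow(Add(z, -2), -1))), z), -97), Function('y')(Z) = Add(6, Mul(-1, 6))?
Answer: Rational(-121276582, 22229) ≈ -5455.8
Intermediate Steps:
Function('y')(Z) = 0 (Function('y')(Z) = Add(6, -6) = 0)
Function('L')(z) = -97 (Function('L')(z) = Add(Mul(0, z), -97) = Add(0, -97) = -97)
Add(Mul(-16, 341), Mul(-1, Mul(Add(Function('L')(-47), 4939), Pow(Add(-18167, -4062), -1)))) = Add(Mul(-16, 341), Mul(-1, Mul(Add(-97, 4939), Pow(Add(-18167, -4062), -1)))) = Add(-5456, Mul(-1, Mul(4842, Pow(-22229, -1)))) = Add(-5456, Mul(-1, Mul(4842, Rational(-1, 22229)))) = Add(-5456, Mul(-1, Rational(-4842, 22229))) = Add(-5456, Rational(4842, 22229)) = Rational(-121276582, 22229)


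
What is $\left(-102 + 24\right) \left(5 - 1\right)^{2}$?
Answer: $-1248$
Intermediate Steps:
$\left(-102 + 24\right) \left(5 - 1\right)^{2} = - 78 \cdot 4^{2} = \left(-78\right) 16 = -1248$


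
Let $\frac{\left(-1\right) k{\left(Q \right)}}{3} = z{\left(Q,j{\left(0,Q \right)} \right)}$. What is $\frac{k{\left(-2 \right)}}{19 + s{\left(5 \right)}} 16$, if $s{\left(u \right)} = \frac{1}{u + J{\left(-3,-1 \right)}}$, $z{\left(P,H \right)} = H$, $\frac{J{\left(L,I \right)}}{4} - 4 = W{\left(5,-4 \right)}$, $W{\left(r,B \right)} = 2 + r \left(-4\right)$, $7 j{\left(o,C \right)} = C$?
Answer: $\frac{612}{847} \approx 0.72255$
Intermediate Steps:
$j{\left(o,C \right)} = \frac{C}{7}$
$W{\left(r,B \right)} = 2 - 4 r$
$J{\left(L,I \right)} = -56$ ($J{\left(L,I \right)} = 16 + 4 \left(2 - 20\right) = 16 + 4 \left(-18\right) = 16 - 72 = -56$)
$s{\left(u \right)} = \frac{1}{-56 + u}$ ($s{\left(u \right)} = \frac{1}{u - 56} = \frac{1}{-56 + u}$)
$k{\left(Q \right)} = - \frac{3 Q}{7}$ ($k{\left(Q \right)} = - 3 \frac{Q}{7} = - \frac{3 Q}{7}$)
$\frac{k{\left(-2 \right)}}{19 + s{\left(5 \right)}} 16 = \frac{\left(- \frac{3}{7}\right) \left(-2\right)}{19 + \frac{1}{-56 + 5}} \cdot 16 = \frac{6}{7 \left(19 + \frac{1}{-51}\right)} 16 = \frac{6}{7 \left(19 - \frac{1}{51}\right)} 16 = \frac{6}{7 \cdot \frac{968}{51}} \cdot 16 = \frac{6}{7} \cdot \frac{51}{968} \cdot 16 = \frac{153}{3388} \cdot 16 = \frac{612}{847}$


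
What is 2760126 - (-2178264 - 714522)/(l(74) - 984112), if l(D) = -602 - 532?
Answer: 1359700104105/492623 ≈ 2.7601e+6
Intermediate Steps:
l(D) = -1134
2760126 - (-2178264 - 714522)/(l(74) - 984112) = 2760126 - (-2178264 - 714522)/(-1134 - 984112) = 2760126 - (-2892786)/(-985246) = 2760126 - (-2892786)*(-1)/985246 = 2760126 - 1*1446393/492623 = 2760126 - 1446393/492623 = 1359700104105/492623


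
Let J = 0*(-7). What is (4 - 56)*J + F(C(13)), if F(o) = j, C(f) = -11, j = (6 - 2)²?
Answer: 16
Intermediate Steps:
j = 16 (j = 4² = 16)
J = 0
F(o) = 16
(4 - 56)*J + F(C(13)) = (4 - 56)*0 + 16 = -52*0 + 16 = 0 + 16 = 16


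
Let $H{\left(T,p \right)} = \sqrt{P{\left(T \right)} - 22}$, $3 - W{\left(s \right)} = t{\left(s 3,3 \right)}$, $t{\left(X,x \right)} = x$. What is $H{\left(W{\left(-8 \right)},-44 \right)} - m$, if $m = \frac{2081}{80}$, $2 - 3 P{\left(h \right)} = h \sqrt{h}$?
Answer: $- \frac{2081}{80} + \frac{8 i \sqrt{3}}{3} \approx -26.013 + 4.6188 i$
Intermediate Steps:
$P{\left(h \right)} = \frac{2}{3} - \frac{h^{\frac{3}{2}}}{3}$ ($P{\left(h \right)} = \frac{2}{3} - \frac{h \sqrt{h}}{3} = \frac{2}{3} - \frac{h^{\frac{3}{2}}}{3}$)
$m = \frac{2081}{80}$ ($m = 2081 \cdot \frac{1}{80} = \frac{2081}{80} \approx 26.013$)
$W{\left(s \right)} = 0$ ($W{\left(s \right)} = 3 - 3 = 0$)
$H{\left(T,p \right)} = \sqrt{- \frac{64}{3} - \frac{T^{\frac{3}{2}}}{3}}$ ($H{\left(T,p \right)} = \sqrt{\left(\frac{2}{3} - \frac{T^{\frac{3}{2}}}{3}\right) - 22} = \sqrt{- \frac{64}{3} - \frac{T^{\frac{3}{2}}}{3}}$)
$H{\left(W{\left(-8 \right)},-44 \right)} - m = \frac{\sqrt{-192 - 3 \cdot 0^{\frac{3}{2}}}}{3} - \frac{2081}{80} = \frac{\sqrt{-192 - 0}}{3} - \frac{2081}{80} = \frac{\sqrt{-192 + 0}}{3} - \frac{2081}{80} = \frac{\sqrt{-192}}{3} - \frac{2081}{80} = \frac{8 i \sqrt{3}}{3} - \frac{2081}{80} = - \frac{2081}{80} + \frac{8 i \sqrt{3}}{3}$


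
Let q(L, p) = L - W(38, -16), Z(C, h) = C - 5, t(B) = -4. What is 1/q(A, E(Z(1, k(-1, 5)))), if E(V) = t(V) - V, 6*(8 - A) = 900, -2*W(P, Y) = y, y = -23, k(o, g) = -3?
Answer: -2/307 ≈ -0.0065147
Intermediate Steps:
W(P, Y) = 23/2 (W(P, Y) = -½*(-23) = 23/2)
A = -142 (A = 8 - ⅙*900 = 8 - 150 = -142)
Z(C, h) = -5 + C
E(V) = -4 - V
q(L, p) = -23/2 + L (q(L, p) = L - 1*23/2 = L - 23/2 = -23/2 + L)
1/q(A, E(Z(1, k(-1, 5)))) = 1/(-23/2 - 142) = 1/(-307/2) = -2/307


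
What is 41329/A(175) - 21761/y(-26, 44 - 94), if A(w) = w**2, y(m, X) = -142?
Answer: 672299343/4348750 ≈ 154.60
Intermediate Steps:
41329/A(175) - 21761/y(-26, 44 - 94) = 41329/(175**2) - 21761/(-142) = 41329/30625 - 21761*(-1/142) = 41329*(1/30625) + 21761/142 = 41329/30625 + 21761/142 = 672299343/4348750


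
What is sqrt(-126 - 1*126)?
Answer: 6*I*sqrt(7) ≈ 15.875*I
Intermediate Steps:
sqrt(-126 - 1*126) = sqrt(-126 - 126) = sqrt(-252) = 6*I*sqrt(7)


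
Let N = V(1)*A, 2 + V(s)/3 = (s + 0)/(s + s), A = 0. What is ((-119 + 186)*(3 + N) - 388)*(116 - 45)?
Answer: -13277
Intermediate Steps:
V(s) = -9/2 (V(s) = -6 + 3*((s + 0)/(s + s)) = -6 + 3*(s/((2*s))) = -6 + 3*(s*(1/(2*s))) = -6 + 3*(½) = -6 + 3/2 = -9/2)
N = 0 (N = -9/2*0 = 0)
((-119 + 186)*(3 + N) - 388)*(116 - 45) = ((-119 + 186)*(3 + 0) - 388)*(116 - 45) = (67*3 - 388)*71 = (201 - 388)*71 = -187*71 = -13277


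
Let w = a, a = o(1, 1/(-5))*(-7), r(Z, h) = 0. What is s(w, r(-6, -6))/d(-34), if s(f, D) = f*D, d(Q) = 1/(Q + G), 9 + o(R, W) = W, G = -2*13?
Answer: 0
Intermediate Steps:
G = -26
o(R, W) = -9 + W
d(Q) = 1/(-26 + Q) (d(Q) = 1/(Q - 26) = 1/(-26 + Q))
a = 322/5 (a = (-9 + 1/(-5))*(-7) = (-9 + 1*(-1/5))*(-7) = (-9 - 1/5)*(-7) = -46/5*(-7) = 322/5 ≈ 64.400)
w = 322/5 ≈ 64.400
s(f, D) = D*f
s(w, r(-6, -6))/d(-34) = (0*(322/5))/(1/(-26 - 34)) = 0/(1/(-60)) = 0/(-1/60) = 0*(-60) = 0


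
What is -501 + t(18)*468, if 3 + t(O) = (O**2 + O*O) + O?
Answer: 309783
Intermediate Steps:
t(O) = -3 + O + 2*O**2 (t(O) = -3 + ((O**2 + O*O) + O) = -3 + ((O**2 + O**2) + O) = -3 + (2*O**2 + O) = -3 + (O + 2*O**2) = -3 + O + 2*O**2)
-501 + t(18)*468 = -501 + (-3 + 18 + 2*18**2)*468 = -501 + (-3 + 18 + 2*324)*468 = -501 + (-3 + 18 + 648)*468 = -501 + 663*468 = -501 + 310284 = 309783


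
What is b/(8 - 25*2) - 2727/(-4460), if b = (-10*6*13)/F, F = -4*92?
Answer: 805619/1436120 ≈ 0.56097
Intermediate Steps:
F = -368
b = 195/92 (b = (-10*6*13)/(-368) = -60*13*(-1/368) = -780*(-1/368) = 195/92 ≈ 2.1196)
b/(8 - 25*2) - 2727/(-4460) = 195/(92*(8 - 25*2)) - 2727/(-4460) = 195/(92*(8 - 50)) - 2727*(-1/4460) = (195/92)/(-42) + 2727/4460 = (195/92)*(-1/42) + 2727/4460 = -65/1288 + 2727/4460 = 805619/1436120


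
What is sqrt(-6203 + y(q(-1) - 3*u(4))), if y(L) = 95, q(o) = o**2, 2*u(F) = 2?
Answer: 2*I*sqrt(1527) ≈ 78.154*I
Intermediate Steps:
u(F) = 1 (u(F) = (1/2)*2 = 1)
sqrt(-6203 + y(q(-1) - 3*u(4))) = sqrt(-6203 + 95) = sqrt(-6108) = 2*I*sqrt(1527)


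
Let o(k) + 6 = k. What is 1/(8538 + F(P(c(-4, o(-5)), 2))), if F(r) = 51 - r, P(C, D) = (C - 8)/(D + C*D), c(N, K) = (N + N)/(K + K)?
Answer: 5/42959 ≈ 0.00011639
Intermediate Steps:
o(k) = -6 + k
c(N, K) = N/K (c(N, K) = (2*N)/((2*K)) = (2*N)*(1/(2*K)) = N/K)
P(C, D) = (-8 + C)/(D + C*D)
1/(8538 + F(P(c(-4, o(-5)), 2))) = 1/(8538 + (51 - (-8 - 4/(-6 - 5))/(2*(1 - 4/(-6 - 5))))) = 1/(8538 + (51 - (-8 - 4/(-11))/(2*(1 - 4/(-11))))) = 1/(8538 + (51 - (-8 - 4*(-1/11))/(2*(1 - 4*(-1/11))))) = 1/(8538 + (51 - (-8 + 4/11)/(2*(1 + 4/11)))) = 1/(8538 + (51 - (-84)/(2*15/11*11))) = 1/(8538 + (51 - 11*(-84)/(2*15*11))) = 1/(8538 + (51 - 1*(-14/5))) = 1/(8538 + (51 + 14/5)) = 1/(8538 + 269/5) = 1/(42959/5) = 5/42959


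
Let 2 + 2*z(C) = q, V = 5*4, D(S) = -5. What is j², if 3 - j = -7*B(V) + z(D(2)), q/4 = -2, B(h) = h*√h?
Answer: 392064 + 4480*√5 ≈ 4.0208e+5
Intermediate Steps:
V = 20
B(h) = h^(3/2)
q = -8 (q = 4*(-2) = -8)
z(C) = -5 (z(C) = -1 + (½)*(-8) = -1 - 4 = -5)
j = 8 + 280*√5 (j = 3 - (-280*√5 - 5) = 3 - (-5 - 280*√5) = 3 + (5 + 280*√5) = 8 + 280*√5 ≈ 634.10)
j² = (8 + 280*√5)²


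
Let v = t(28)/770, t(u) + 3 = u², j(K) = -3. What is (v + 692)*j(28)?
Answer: -145533/70 ≈ -2079.0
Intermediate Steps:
t(u) = -3 + u²
v = 71/70 (v = (-3 + 28²)/770 = (-3 + 784)*(1/770) = 781*(1/770) = 71/70 ≈ 1.0143)
(v + 692)*j(28) = (71/70 + 692)*(-3) = (48511/70)*(-3) = -145533/70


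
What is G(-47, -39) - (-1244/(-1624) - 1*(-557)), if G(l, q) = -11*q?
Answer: -52279/406 ≈ -128.77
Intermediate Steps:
G(-47, -39) - (-1244/(-1624) - 1*(-557)) = -11*(-39) - (-1244/(-1624) - 1*(-557)) = 429 - (-1244*(-1/1624) + 557) = 429 - (311/406 + 557) = 429 - 1*226453/406 = 429 - 226453/406 = -52279/406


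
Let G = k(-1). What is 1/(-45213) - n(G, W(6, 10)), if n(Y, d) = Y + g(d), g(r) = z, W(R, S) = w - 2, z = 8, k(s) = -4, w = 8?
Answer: -180853/45213 ≈ -4.0000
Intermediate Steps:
W(R, S) = 6 (W(R, S) = 8 - 2 = 6)
G = -4
g(r) = 8
n(Y, d) = 8 + Y (n(Y, d) = Y + 8 = 8 + Y)
1/(-45213) - n(G, W(6, 10)) = 1/(-45213) - (8 - 4) = -1/45213 - 1*4 = -1/45213 - 4 = -180853/45213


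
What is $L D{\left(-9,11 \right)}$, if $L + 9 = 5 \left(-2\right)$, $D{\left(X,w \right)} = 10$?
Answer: $-190$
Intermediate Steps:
$L = -19$ ($L = -9 + 5 \left(-2\right) = -9 - 10 = -19$)
$L D{\left(-9,11 \right)} = \left(-19\right) 10 = -190$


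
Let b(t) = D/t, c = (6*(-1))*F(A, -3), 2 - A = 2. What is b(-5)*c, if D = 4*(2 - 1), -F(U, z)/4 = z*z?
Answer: -864/5 ≈ -172.80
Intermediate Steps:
A = 0 (A = 2 - 1*2 = 2 - 2 = 0)
F(U, z) = -4*z² (F(U, z) = -4*z*z = -4*z²)
D = 4 (D = 4*1 = 4)
c = 216 (c = (6*(-1))*(-4*(-3)²) = -(-24)*9 = -6*(-36) = 216)
b(t) = 4/t
b(-5)*c = (4/(-5))*216 = (4*(-⅕))*216 = -⅘*216 = -864/5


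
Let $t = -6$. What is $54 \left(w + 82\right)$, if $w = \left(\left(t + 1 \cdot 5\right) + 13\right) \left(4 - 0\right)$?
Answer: $7020$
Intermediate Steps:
$w = 48$ ($w = \left(\left(-6 + 1 \cdot 5\right) + 13\right) \left(4 - 0\right) = \left(\left(-6 + 5\right) + 13\right) \left(4 + 0\right) = \left(-1 + 13\right) 4 = 12 \cdot 4 = 48$)
$54 \left(w + 82\right) = 54 \left(48 + 82\right) = 54 \cdot 130 = 7020$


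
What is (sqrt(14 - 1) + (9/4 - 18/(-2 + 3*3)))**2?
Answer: 10273/784 - 9*sqrt(13)/14 ≈ 10.785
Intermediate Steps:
(sqrt(14 - 1) + (9/4 - 18/(-2 + 3*3)))**2 = (sqrt(13) + (9*(1/4) - 18/(-2 + 9)))**2 = (sqrt(13) + (9/4 - 18/7))**2 = (sqrt(13) - 9/28)**2 = (-9/28 + sqrt(13))**2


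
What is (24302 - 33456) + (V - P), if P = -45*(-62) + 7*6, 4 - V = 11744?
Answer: -23726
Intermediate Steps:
V = -11740 (V = 4 - 1*11744 = 4 - 11744 = -11740)
P = 2832 (P = 2790 + 42 = 2832)
(24302 - 33456) + (V - P) = (24302 - 33456) + (-11740 - 1*2832) = -9154 + (-11740 - 2832) = -9154 - 14572 = -23726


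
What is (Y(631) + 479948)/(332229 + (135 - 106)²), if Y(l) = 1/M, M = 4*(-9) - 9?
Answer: 21597659/14988150 ≈ 1.4410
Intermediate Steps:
M = -45 (M = -36 - 9 = -45)
Y(l) = -1/45 (Y(l) = 1/(-45) = -1/45)
(Y(631) + 479948)/(332229 + (135 - 106)²) = (-1/45 + 479948)/(332229 + (135 - 106)²) = 21597659/(45*(332229 + 29²)) = 21597659/(45*(332229 + 841)) = (21597659/45)/333070 = (21597659/45)*(1/333070) = 21597659/14988150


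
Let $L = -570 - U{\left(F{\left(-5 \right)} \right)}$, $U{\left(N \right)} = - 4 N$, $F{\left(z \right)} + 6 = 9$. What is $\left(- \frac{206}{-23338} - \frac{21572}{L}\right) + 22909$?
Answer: $\frac{74709599330}{3255651} \approx 22948.0$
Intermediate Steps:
$F{\left(z \right)} = 3$ ($F{\left(z \right)} = -6 + 9 = 3$)
$L = -558$ ($L = -570 - \left(-4\right) 3 = -570 - -12 = -570 + 12 = -558$)
$\left(- \frac{206}{-23338} - \frac{21572}{L}\right) + 22909 = \left(- \frac{206}{-23338} - \frac{21572}{-558}\right) + 22909 = \left(\left(-206\right) \left(- \frac{1}{23338}\right) - - \frac{10786}{279}\right) + 22909 = \left(\frac{103}{11669} + \frac{10786}{279}\right) + 22909 = \frac{125890571}{3255651} + 22909 = \frac{74709599330}{3255651}$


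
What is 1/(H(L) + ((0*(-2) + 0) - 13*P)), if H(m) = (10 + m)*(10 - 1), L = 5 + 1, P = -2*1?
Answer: 1/170 ≈ 0.0058824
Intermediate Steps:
P = -2
L = 6
H(m) = 90 + 9*m (H(m) = (10 + m)*9 = 90 + 9*m)
1/(H(L) + ((0*(-2) + 0) - 13*P)) = 1/((90 + 9*6) + ((0*(-2) + 0) - 13*(-2))) = 1/((90 + 54) + ((0 + 0) + 26)) = 1/(144 + (0 + 26)) = 1/(144 + 26) = 1/170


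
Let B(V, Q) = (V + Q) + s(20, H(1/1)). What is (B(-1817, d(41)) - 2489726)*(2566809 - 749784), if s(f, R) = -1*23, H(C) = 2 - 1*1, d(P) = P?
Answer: -4527163213125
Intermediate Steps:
H(C) = 1 (H(C) = 2 - 1 = 1)
s(f, R) = -23
B(V, Q) = -23 + Q + V (B(V, Q) = (V + Q) - 23 = (Q + V) - 23 = -23 + Q + V)
(B(-1817, d(41)) - 2489726)*(2566809 - 749784) = ((-23 + 41 - 1817) - 2489726)*(2566809 - 749784) = (-1799 - 2489726)*1817025 = -2491525*1817025 = -4527163213125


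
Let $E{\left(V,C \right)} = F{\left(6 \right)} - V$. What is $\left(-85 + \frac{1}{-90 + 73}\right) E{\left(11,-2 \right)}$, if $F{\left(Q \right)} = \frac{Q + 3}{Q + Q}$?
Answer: $\frac{29643}{34} \approx 871.85$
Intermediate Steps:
$F{\left(Q \right)} = \frac{3 + Q}{2 Q}$
$E{\left(V,C \right)} = \frac{3}{4} - V$ ($E{\left(V,C \right)} = \frac{3 + 6}{2 \cdot 6} - V = \frac{1}{2} \cdot \frac{1}{6} \cdot 9 - V = \frac{3}{4} - V$)
$\left(-85 + \frac{1}{-90 + 73}\right) E{\left(11,-2 \right)} = \left(-85 + \frac{1}{-90 + 73}\right) \left(\frac{3}{4} - 11\right) = \left(-85 + \frac{1}{-17}\right) \left(\frac{3}{4} - 11\right) = \left(-85 - \frac{1}{17}\right) \left(- \frac{41}{4}\right) = \left(- \frac{1446}{17}\right) \left(- \frac{41}{4}\right) = \frac{29643}{34}$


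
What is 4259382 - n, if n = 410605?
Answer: 3848777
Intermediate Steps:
4259382 - n = 4259382 - 1*410605 = 4259382 - 410605 = 3848777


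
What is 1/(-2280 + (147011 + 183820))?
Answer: 1/328551 ≈ 3.0437e-6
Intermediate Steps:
1/(-2280 + (147011 + 183820)) = 1/(-2280 + 330831) = 1/328551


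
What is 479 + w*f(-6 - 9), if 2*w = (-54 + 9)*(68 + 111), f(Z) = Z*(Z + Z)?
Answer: -1811896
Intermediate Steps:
f(Z) = 2*Z² (f(Z) = Z*(2*Z) = 2*Z²)
w = -8055/2 (w = ((-54 + 9)*(68 + 111))/2 = (-45*179)/2 = (½)*(-8055) = -8055/2 ≈ -4027.5)
479 + w*f(-6 - 9) = 479 - 8055*(-6 - 9)² = 479 - 8055*(-15)² = 479 - 8055*225 = 479 - 8055/2*450 = 479 - 1812375 = -1811896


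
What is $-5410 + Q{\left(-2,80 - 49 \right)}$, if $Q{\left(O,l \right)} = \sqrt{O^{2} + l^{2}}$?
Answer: $-5410 + \sqrt{965} \approx -5378.9$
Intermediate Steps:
$-5410 + Q{\left(-2,80 - 49 \right)} = -5410 + \sqrt{\left(-2\right)^{2} + \left(80 - 49\right)^{2}} = -5410 + \sqrt{4 + \left(80 - 49\right)^{2}} = -5410 + \sqrt{4 + 31^{2}} = -5410 + \sqrt{4 + 961} = -5410 + \sqrt{965}$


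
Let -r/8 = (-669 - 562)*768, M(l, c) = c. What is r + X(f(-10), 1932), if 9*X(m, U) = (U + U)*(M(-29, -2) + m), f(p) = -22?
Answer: 7552960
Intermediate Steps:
r = 7563264 (r = -8*(-669 - 562)*768 = -(-9848)*768 = -8*(-945408) = 7563264)
X(m, U) = 2*U*(-2 + m)/9 (X(m, U) = ((U + U)*(-2 + m))/9 = ((2*U)*(-2 + m))/9 = (2*U*(-2 + m))/9 = 2*U*(-2 + m)/9)
r + X(f(-10), 1932) = 7563264 + (2/9)*1932*(-2 - 22) = 7563264 + (2/9)*1932*(-24) = 7563264 - 10304 = 7552960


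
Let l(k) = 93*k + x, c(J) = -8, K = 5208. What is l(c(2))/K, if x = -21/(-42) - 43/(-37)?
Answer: -18311/128464 ≈ -0.14254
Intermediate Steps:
x = 123/74 (x = -21*(-1/42) - 43*(-1/37) = 1/2 + 43/37 = 123/74 ≈ 1.6622)
l(k) = 123/74 + 93*k (l(k) = 93*k + 123/74 = 123/74 + 93*k)
l(c(2))/K = (123/74 + 93*(-8))/5208 = (123/74 - 744)*(1/5208) = -54933/74*1/5208 = -18311/128464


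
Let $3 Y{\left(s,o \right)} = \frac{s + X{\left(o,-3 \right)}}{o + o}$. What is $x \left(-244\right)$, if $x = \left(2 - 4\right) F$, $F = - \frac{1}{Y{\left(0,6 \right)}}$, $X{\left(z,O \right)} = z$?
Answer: $-2928$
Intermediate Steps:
$Y{\left(s,o \right)} = \frac{o + s}{6 o}$ ($Y{\left(s,o \right)} = \frac{\left(s + o\right) \frac{1}{o + o}}{3} = \frac{\left(o + s\right) \frac{1}{2 o}}{3} = \frac{\frac{1}{2} \frac{1}{o} \left(o + s\right)}{3} = \frac{o + s}{6 o}$)
$F = -6$ ($F = - \frac{1}{\frac{1}{6} \cdot \frac{1}{6} \left(6 + 0\right)} = - \frac{1}{\frac{1}{6} \cdot \frac{1}{6} \cdot 6} = - \frac{1}{\frac{1}{6}} = \left(-1\right) 6 = -6$)
$x = 12$ ($x = \left(2 - 4\right) \left(-6\right) = \left(-2\right) \left(-6\right) = 12$)
$x \left(-244\right) = 12 \left(-244\right) = -2928$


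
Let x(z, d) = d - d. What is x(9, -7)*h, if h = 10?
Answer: 0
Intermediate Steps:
x(z, d) = 0
x(9, -7)*h = 0*10 = 0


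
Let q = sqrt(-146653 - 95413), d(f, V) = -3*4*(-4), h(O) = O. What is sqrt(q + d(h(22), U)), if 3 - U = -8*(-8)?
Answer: sqrt(48 + I*sqrt(242066)) ≈ 16.467 + 14.939*I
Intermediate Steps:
U = -61 (U = 3 - (-8)*(-8) = 3 - 1*64 = 3 - 64 = -61)
d(f, V) = 48 (d(f, V) = -12*(-4) = 48)
q = I*sqrt(242066) (q = sqrt(-242066) = I*sqrt(242066) ≈ 492.0*I)
sqrt(q + d(h(22), U)) = sqrt(I*sqrt(242066) + 48) = sqrt(48 + I*sqrt(242066))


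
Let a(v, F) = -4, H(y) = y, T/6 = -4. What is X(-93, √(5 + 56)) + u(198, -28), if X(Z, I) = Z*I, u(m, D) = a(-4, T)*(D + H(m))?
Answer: -680 - 93*√61 ≈ -1406.4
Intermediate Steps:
T = -24 (T = 6*(-4) = -24)
u(m, D) = -4*D - 4*m (u(m, D) = -4*(D + m) = -4*D - 4*m)
X(Z, I) = I*Z
X(-93, √(5 + 56)) + u(198, -28) = √(5 + 56)*(-93) + (-4*(-28) - 4*198) = √61*(-93) + (112 - 792) = -93*√61 - 680 = -680 - 93*√61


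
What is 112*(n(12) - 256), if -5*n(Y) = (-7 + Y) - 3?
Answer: -143584/5 ≈ -28717.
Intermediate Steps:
n(Y) = 2 - Y/5 (n(Y) = -((-7 + Y) - 3)/5 = -(-10 + Y)/5 = 2 - Y/5)
112*(n(12) - 256) = 112*((2 - ⅕*12) - 256) = 112*((2 - 12/5) - 256) = 112*(-⅖ - 256) = 112*(-1282/5) = -143584/5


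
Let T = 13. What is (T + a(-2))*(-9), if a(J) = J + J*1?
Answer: -81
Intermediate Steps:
a(J) = 2*J (a(J) = J + J = 2*J)
(T + a(-2))*(-9) = (13 + 2*(-2))*(-9) = (13 - 4)*(-9) = 9*(-9) = -81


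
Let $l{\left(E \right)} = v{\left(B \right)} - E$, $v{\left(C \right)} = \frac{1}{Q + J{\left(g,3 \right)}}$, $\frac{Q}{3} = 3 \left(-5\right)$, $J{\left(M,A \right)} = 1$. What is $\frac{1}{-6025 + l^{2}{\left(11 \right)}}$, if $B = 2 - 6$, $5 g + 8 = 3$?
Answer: $- \frac{1936}{11429175} \approx -0.00016939$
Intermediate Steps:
$g = -1$ ($g = - \frac{8}{5} + \frac{1}{5} \cdot 3 = - \frac{8}{5} + \frac{3}{5} = -1$)
$Q = -45$ ($Q = 3 \cdot 3 \left(-5\right) = 3 \left(-15\right) = -45$)
$B = -4$ ($B = 2 - 6 = -4$)
$v{\left(C \right)} = - \frac{1}{44}$ ($v{\left(C \right)} = \frac{1}{-45 + 1} = \frac{1}{-44} = - \frac{1}{44}$)
$l{\left(E \right)} = - \frac{1}{44} - E$
$\frac{1}{-6025 + l^{2}{\left(11 \right)}} = \frac{1}{-6025 + \left(- \frac{1}{44} - 11\right)^{2}} = \frac{1}{-6025 + \left(- \frac{485}{44}\right)^{2}} = \frac{1}{-6025 + \frac{235225}{1936}} = \frac{1}{- \frac{11429175}{1936}} = - \frac{1936}{11429175}$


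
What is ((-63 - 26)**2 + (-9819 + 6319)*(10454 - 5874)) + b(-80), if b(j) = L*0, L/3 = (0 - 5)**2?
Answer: -16022079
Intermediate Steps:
L = 75 (L = 3*(0 - 5)**2 = 3*(-5)**2 = 3*25 = 75)
b(j) = 0 (b(j) = 75*0 = 0)
((-63 - 26)**2 + (-9819 + 6319)*(10454 - 5874)) + b(-80) = ((-63 - 26)**2 + (-9819 + 6319)*(10454 - 5874)) + 0 = ((-89)**2 - 3500*4580) + 0 = (7921 - 16030000) + 0 = -16022079 + 0 = -16022079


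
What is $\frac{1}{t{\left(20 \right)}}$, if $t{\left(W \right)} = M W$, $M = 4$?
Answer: $\frac{1}{80} \approx 0.0125$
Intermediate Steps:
$t{\left(W \right)} = 4 W$
$\frac{1}{t{\left(20 \right)}} = \frac{1}{4 \cdot 20} = \frac{1}{80}$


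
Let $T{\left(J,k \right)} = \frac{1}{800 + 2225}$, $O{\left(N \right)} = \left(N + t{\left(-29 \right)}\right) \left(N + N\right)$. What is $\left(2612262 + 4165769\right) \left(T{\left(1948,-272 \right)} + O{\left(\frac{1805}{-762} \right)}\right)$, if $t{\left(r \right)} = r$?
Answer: $\frac{884625621182670107}{878224050} \approx 1.0073 \cdot 10^{9}$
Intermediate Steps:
$O{\left(N \right)} = 2 N \left(-29 + N\right)$ ($O{\left(N \right)} = \left(N - 29\right) \left(N + N\right) = \left(-29 + N\right) 2 N = 2 N \left(-29 + N\right)$)
$T{\left(J,k \right)} = \frac{1}{3025}$
$\left(2612262 + 4165769\right) \left(T{\left(1948,-272 \right)} + O{\left(\frac{1805}{-762} \right)}\right) = \left(2612262 + 4165769\right) \left(\frac{1}{3025} + 2 \frac{1805}{-762} \left(-29 + \frac{1805}{-762}\right)\right) = 6778031 \left(\frac{1}{3025} + 2 \cdot 1805 \left(- \frac{1}{762}\right) \left(-29 + 1805 \left(- \frac{1}{762}\right)\right)\right) = 6778031 \left(\frac{1}{3025} + 2 \left(- \frac{1805}{762}\right) \left(-29 - \frac{1805}{762}\right)\right) = 6778031 \left(\frac{1}{3025} + 2 \left(- \frac{1805}{762}\right) \left(- \frac{23903}{762}\right)\right) = 6778031 \left(\frac{1}{3025} + \frac{43144915}{290322}\right) = 6778031 \cdot \frac{130513658197}{878224050} = \frac{884625621182670107}{878224050}$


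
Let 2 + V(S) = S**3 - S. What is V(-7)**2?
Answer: 114244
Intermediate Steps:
V(S) = -2 + S**3 - S (V(S) = -2 + (S**3 - S) = -2 + S**3 - S)
V(-7)**2 = (-2 + (-7)**3 - 1*(-7))**2 = (-2 - 343 + 7)**2 = (-338)**2 = 114244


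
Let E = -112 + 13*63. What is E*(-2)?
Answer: -1414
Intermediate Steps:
E = 707 (E = -112 + 819 = 707)
E*(-2) = 707*(-2) = -1414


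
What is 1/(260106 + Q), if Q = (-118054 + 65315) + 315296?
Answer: 1/522663 ≈ 1.9133e-6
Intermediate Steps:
Q = 262557 (Q = -52739 + 315296 = 262557)
1/(260106 + Q) = 1/(260106 + 262557) = 1/522663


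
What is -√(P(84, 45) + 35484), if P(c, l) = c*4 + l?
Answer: -3*√3985 ≈ -189.38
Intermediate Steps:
P(c, l) = l + 4*c (P(c, l) = 4*c + l = l + 4*c)
-√(P(84, 45) + 35484) = -√((45 + 4*84) + 35484) = -√((45 + 336) + 35484) = -√(381 + 35484) = -√35865 = -3*√3985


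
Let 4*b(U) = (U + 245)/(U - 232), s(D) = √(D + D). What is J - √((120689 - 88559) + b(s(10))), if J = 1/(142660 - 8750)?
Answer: 1/133910 - √(59632790 - 514084*√5)/(4*√(116 - √5)) ≈ -179.25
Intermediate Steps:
s(D) = √2*√D (s(D) = √(2*D) = √2*√D)
b(U) = (245 + U)/(4*(-232 + U)) (b(U) = ((U + 245)/(U - 232))/4 = ((245 + U)/(-232 + U))/4 = (245 + U)/(4*(-232 + U)))
J = 1/133910 ≈ 7.4677e-6
J - √((120689 - 88559) + b(s(10))) = 1/133910 - √((120689 - 88559) + (245 + √2*√10)/(4*(-232 + √2*√10))) = 1/133910 - √(32130 + (245 + 2*√5)/(4*(-232 + 2*√5)))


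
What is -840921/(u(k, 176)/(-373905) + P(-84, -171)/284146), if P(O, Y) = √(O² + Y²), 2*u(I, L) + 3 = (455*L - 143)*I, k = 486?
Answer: 27395620698404393026166254995/1692461347892721491346248 + 5567600176508579449275*√4033/1692461347892721491346248 ≈ 16187.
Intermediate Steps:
u(I, L) = -3/2 + I*(-143 + 455*L)/2 (u(I, L) = -3/2 + ((455*L - 143)*I)/2 = -3/2 + ((-143 + 455*L)*I)/2 = -3/2 + (I*(-143 + 455*L))/2 = -3/2 + I*(-143 + 455*L)/2)
-840921/(u(k, 176)/(-373905) + P(-84, -171)/284146) = -840921/((-3/2 - 143/2*486 + (455/2)*486*176)/(-373905) + √((-84)² + (-171)²)/284146) = -840921/((-3/2 - 34749 + 19459440)*(-1/373905) + √(7056 + 29241)*(1/284146)) = -840921/((38849379/2)*(-1/373905) + √36297*(1/284146)) = -840921/(-12949793/249270 + (3*√4033)*(1/284146)) = -840921/(-12949793/249270 + 3*√4033/284146)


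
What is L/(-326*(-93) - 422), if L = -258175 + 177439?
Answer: -10092/3737 ≈ -2.7006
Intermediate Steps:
L = -80736
L/(-326*(-93) - 422) = -80736/(-326*(-93) - 422) = -80736/(30318 - 422) = -80736/29896 = -80736*1/29896 = -10092/3737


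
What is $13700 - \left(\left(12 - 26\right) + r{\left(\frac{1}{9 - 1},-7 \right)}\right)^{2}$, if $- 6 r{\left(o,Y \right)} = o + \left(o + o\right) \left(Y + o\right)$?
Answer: $\frac{55342559}{4096} \approx 13511.0$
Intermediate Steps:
$r{\left(o,Y \right)} = - \frac{o}{6} - \frac{o \left(Y + o\right)}{3}$ ($r{\left(o,Y \right)} = - \frac{o + \left(o + o\right) \left(Y + o\right)}{6} = - \frac{o + 2 o \left(Y + o\right)}{6} = - \frac{o}{6} - \frac{o \left(Y + o\right)}{3}$)
$13700 - \left(\left(12 - 26\right) + r{\left(\frac{1}{9 - 1},-7 \right)}\right)^{2} = 13700 - \left(\left(12 - 26\right) - \frac{1 + 2 \left(-7\right) + \frac{2}{9 - 1}}{6 \left(9 - 1\right)}\right)^{2} = 13700 - \left(\left(12 - 26\right) - \frac{1 - 14 + \frac{2}{8}}{6 \cdot 8}\right)^{2} = 13700 - \left(-14 - \frac{1 - 14 + 2 \cdot \frac{1}{8}}{48}\right)^{2} = 13700 - \left(-14 - \frac{1 - 14 + \frac{1}{4}}{48}\right)^{2} = 13700 - \left(-14 - \frac{1}{48} \left(- \frac{51}{4}\right)\right)^{2} = 13700 - \left(-14 + \frac{17}{64}\right)^{2} = 13700 - \left(- \frac{879}{64}\right)^{2} = 13700 - \frac{772641}{4096} = \frac{55342559}{4096}$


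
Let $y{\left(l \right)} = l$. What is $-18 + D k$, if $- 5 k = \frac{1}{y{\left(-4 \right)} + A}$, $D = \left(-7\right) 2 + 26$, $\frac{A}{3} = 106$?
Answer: $- \frac{14136}{785} \approx -18.008$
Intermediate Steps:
$A = 318$ ($A = 3 \cdot 106 = 318$)
$D = 12$ ($D = -14 + 26 = 12$)
$k = - \frac{1}{1570}$ ($k = - \frac{1}{5 \left(-4 + 318\right)} = - \frac{1}{5 \cdot 314} = \left(- \frac{1}{5}\right) \frac{1}{314} = - \frac{1}{1570} \approx -0.00063694$)
$-18 + D k = -18 + 12 \left(- \frac{1}{1570}\right) = -18 - \frac{6}{785} = - \frac{14136}{785}$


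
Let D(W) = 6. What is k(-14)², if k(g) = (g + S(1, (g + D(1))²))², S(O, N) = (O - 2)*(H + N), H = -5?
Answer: 28398241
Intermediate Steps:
S(O, N) = (-5 + N)*(-2 + O) (S(O, N) = (O - 2)*(-5 + N) = (-2 + O)*(-5 + N) = (-5 + N)*(-2 + O))
k(g) = (5 + g - (6 + g)²)² (k(g) = (g + (10 - 5*1 - 2*(g + 6)² + (g + 6)²*1))² = (g + (10 - 5 - 2*(6 + g)² + (6 + g)²*1))² = (g + (10 - 5 - 2*(6 + g)² + (6 + g)²))² = (g + (5 - (6 + g)²))² = (5 + g - (6 + g)²)²)
k(-14)² = ((5 - 14 - (6 - 14)²)²)² = ((5 - 14 - 1*(-8)²)²)² = ((5 - 14 - 1*64)²)² = ((5 - 14 - 64)²)² = ((-73)²)² = 5329² = 28398241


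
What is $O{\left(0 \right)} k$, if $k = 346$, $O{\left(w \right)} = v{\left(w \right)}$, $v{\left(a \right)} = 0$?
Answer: $0$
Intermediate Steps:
$O{\left(w \right)} = 0$
$O{\left(0 \right)} k = 0 \cdot 346 = 0$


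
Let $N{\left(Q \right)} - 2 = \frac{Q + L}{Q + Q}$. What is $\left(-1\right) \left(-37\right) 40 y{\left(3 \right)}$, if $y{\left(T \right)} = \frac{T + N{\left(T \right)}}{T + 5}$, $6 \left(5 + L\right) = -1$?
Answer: $\frac{30895}{36} \approx 858.19$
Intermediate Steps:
$L = - \frac{31}{6}$ ($L = -5 + \frac{1}{6} \left(-1\right) = -5 - \frac{1}{6} = - \frac{31}{6} \approx -5.1667$)
$N{\left(Q \right)} = 2 + \frac{- \frac{31}{6} + Q}{2 Q}$ ($N{\left(Q \right)} = 2 + \frac{Q - \frac{31}{6}}{Q + Q} = 2 + \frac{- \frac{31}{6} + Q}{2 Q}$)
$y{\left(T \right)} = \frac{T + \frac{-31 + 30 T}{12 T}}{5 + T}$ ($y{\left(T \right)} = \frac{T + \frac{-31 + 30 T}{12 T}}{T + 5} = \frac{T + \frac{-31 + 30 T}{12 T}}{5 + T}$)
$\left(-1\right) \left(-37\right) 40 y{\left(3 \right)} = \left(-1\right) \left(-37\right) 40 \frac{-31 + 12 \cdot 3^{2} + 30 \cdot 3}{12 \cdot 3 \left(5 + 3\right)} = 37 \cdot 40 \cdot \frac{1}{12} \cdot \frac{1}{3} \cdot \frac{1}{8} \left(-31 + 12 \cdot 9 + 90\right) = 1480 \cdot \frac{1}{12} \cdot \frac{1}{3} \cdot \frac{1}{8} \left(-31 + 108 + 90\right) = 1480 \cdot \frac{1}{12} \cdot \frac{1}{3} \cdot \frac{1}{8} \cdot 167 = 1480 \cdot \frac{167}{288} = \frac{30895}{36}$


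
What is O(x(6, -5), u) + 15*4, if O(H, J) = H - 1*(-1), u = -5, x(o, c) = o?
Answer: 67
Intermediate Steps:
O(H, J) = 1 + H (O(H, J) = H + 1 = 1 + H)
O(x(6, -5), u) + 15*4 = (1 + 6) + 15*4 = 7 + 60 = 67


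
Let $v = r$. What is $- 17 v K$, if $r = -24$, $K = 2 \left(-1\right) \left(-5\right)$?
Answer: $4080$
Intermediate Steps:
$K = 10$ ($K = \left(-2\right) \left(-5\right) = 10$)
$v = -24$
$- 17 v K = \left(-17\right) \left(-24\right) 10 = 408 \cdot 10 = 4080$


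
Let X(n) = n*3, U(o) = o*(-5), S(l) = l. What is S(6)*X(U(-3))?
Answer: 270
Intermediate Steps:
U(o) = -5*o
X(n) = 3*n
S(6)*X(U(-3)) = 6*(3*(-5*(-3))) = 6*(3*15) = 6*45 = 270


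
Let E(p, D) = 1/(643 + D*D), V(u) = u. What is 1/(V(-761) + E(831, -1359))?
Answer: -1847524/1405965763 ≈ -0.0013141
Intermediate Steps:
E(p, D) = 1/(643 + D**2)
1/(V(-761) + E(831, -1359)) = 1/(-761 + 1/(643 + (-1359)**2)) = 1/(-761 + 1/(643 + 1846881)) = 1/(-761 + 1/1847524) = 1/(-1405965763/1847524) = -1847524/1405965763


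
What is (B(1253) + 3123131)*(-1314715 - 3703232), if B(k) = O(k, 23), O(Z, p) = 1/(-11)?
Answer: -15671705375880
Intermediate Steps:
O(Z, p) = -1/11
B(k) = -1/11
(B(1253) + 3123131)*(-1314715 - 3703232) = (-1/11 + 3123131)*(-1314715 - 3703232) = (34354440/11)*(-5017947) = -15671705375880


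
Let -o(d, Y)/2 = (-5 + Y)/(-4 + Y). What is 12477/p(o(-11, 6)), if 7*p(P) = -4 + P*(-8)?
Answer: 87339/4 ≈ 21835.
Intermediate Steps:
o(d, Y) = -2*(-5 + Y)/(-4 + Y)
p(P) = -4/7 - 8*P/7 (p(P) = (-4 + P*(-8))/7 = (-4 - 8*P)/7 = -4/7 - 8*P/7)
12477/p(o(-11, 6)) = 12477/(-4/7 - 16*(5 - 1*6)/(7*(-4 + 6))) = 12477/(-4/7 - 16*(5 - 6)/(7*2)) = 12477/(-4/7 - 16*(-1)/(7*2)) = 12477/(-4/7 - 8/7*(-1)) = 12477/(-4/7 + 8/7) = 12477/(4/7) = 12477*(7/4) = 87339/4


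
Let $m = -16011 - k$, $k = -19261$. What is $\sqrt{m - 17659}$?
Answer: $3 i \sqrt{1601} \approx 120.04 i$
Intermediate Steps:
$m = 3250$ ($m = -16011 - -19261 = -16011 + 19261 = 3250$)
$\sqrt{m - 17659} = \sqrt{3250 - 17659} = \sqrt{-14409} = 3 i \sqrt{1601}$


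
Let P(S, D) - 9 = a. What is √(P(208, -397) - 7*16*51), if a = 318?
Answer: I*√5385 ≈ 73.383*I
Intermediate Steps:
P(S, D) = 327 (P(S, D) = 9 + 318 = 327)
√(P(208, -397) - 7*16*51) = √(327 - 7*16*51) = √(327 - 112*51) = √(327 - 5712) = √(-5385) = I*√5385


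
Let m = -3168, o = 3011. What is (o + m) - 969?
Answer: -1126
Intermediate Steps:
(o + m) - 969 = (3011 - 3168) - 969 = -157 - 969 = -1126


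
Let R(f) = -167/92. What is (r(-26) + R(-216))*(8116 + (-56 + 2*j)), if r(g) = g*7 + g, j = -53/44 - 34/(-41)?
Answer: -140322058229/82984 ≈ -1.6910e+6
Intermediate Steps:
R(f) = -167/92 (R(f) = -167*1/92 = -167/92)
j = -677/1804 (j = -53*1/44 - 34*(-1/41) = -53/44 + 34/41 = -677/1804 ≈ -0.37528)
r(g) = 8*g (r(g) = 7*g + g = 8*g)
(r(-26) + R(-216))*(8116 + (-56 + 2*j)) = (8*(-26) - 167/92)*(8116 + (-56 + 2*(-677/1804))) = (-208 - 167/92)*(8116 + (-56 - 677/902)) = -19303*(8116 - 51189/902)/92 = -19303/92*7269443/902 = -140322058229/82984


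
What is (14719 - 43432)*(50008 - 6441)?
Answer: -1250939271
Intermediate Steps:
(14719 - 43432)*(50008 - 6441) = -28713*43567 = -1250939271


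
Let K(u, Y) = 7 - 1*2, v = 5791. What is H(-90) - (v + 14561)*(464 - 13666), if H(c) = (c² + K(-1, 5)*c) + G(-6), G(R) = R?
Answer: 268694748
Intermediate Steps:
K(u, Y) = 5 (K(u, Y) = 7 - 2 = 5)
H(c) = -6 + c² + 5*c (H(c) = (c² + 5*c) - 6 = -6 + c² + 5*c)
H(-90) - (v + 14561)*(464 - 13666) = (-6 + (-90)² + 5*(-90)) - (5791 + 14561)*(464 - 13666) = (-6 + 8100 - 450) - 20352*(-13202) = 7644 - 1*(-268687104) = 7644 + 268687104 = 268694748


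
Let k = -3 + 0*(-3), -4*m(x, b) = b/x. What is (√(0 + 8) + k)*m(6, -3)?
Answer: -3/8 + √2/4 ≈ -0.021447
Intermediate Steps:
m(x, b) = -b/(4*x)
k = -3 (k = -3 + 0 = -3)
(√(0 + 8) + k)*m(6, -3) = (√(0 + 8) - 3)*(-¼*(-3)/6) = (√8 - 3)*(-¼*(-3)*⅙) = (2*√2 - 3)*(⅛) = (-3 + 2*√2)*(⅛) = -3/8 + √2/4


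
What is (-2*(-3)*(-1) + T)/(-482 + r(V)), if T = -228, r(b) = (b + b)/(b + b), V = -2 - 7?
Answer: 18/37 ≈ 0.48649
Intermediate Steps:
V = -9
r(b) = 1 (r(b) = (2*b)/((2*b)) = (2*b)*(1/(2*b)) = 1)
(-2*(-3)*(-1) + T)/(-482 + r(V)) = (-2*(-3)*(-1) - 228)/(-482 + 1) = (6*(-1) - 228)/(-481) = (-6 - 228)*(-1/481) = -234*(-1/481) = 18/37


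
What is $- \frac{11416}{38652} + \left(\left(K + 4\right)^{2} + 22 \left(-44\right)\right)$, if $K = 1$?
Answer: $- \frac{9115063}{9663} \approx -943.29$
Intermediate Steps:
$- \frac{11416}{38652} + \left(\left(K + 4\right)^{2} + 22 \left(-44\right)\right) = - \frac{11416}{38652} + \left(\left(1 + 4\right)^{2} + 22 \left(-44\right)\right) = \left(-11416\right) \frac{1}{38652} - \left(968 - 5^{2}\right) = - \frac{2854}{9663} + \left(25 - 968\right) = - \frac{2854}{9663} - 943 = - \frac{9115063}{9663}$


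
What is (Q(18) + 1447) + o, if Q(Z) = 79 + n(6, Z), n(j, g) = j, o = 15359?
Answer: 16891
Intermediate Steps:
Q(Z) = 85 (Q(Z) = 79 + 6 = 85)
(Q(18) + 1447) + o = (85 + 1447) + 15359 = 1532 + 15359 = 16891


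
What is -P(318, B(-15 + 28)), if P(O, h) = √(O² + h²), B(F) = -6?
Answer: -6*√2810 ≈ -318.06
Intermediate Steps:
-P(318, B(-15 + 28)) = -√(318² + (-6)²) = -√(101124 + 36) = -√101160 = -6*√2810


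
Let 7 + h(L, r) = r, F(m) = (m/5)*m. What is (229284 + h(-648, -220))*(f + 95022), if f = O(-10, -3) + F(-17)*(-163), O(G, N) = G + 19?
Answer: 98047390736/5 ≈ 1.9609e+10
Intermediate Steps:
F(m) = m²/5 (F(m) = (m*(⅕))*m = (m/5)*m = m²/5)
O(G, N) = 19 + G
h(L, r) = -7 + r
f = -47062/5 (f = (19 - 10) + ((⅕)*(-17)²)*(-163) = 9 + ((⅕)*289)*(-163) = 9 + (289/5)*(-163) = 9 - 47107/5 = -47062/5 ≈ -9412.4)
(229284 + h(-648, -220))*(f + 95022) = (229284 + (-7 - 220))*(-47062/5 + 95022) = (229284 - 227)*(428048/5) = 229057*(428048/5) = 98047390736/5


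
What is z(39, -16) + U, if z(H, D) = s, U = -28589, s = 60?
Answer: -28529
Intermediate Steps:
z(H, D) = 60
z(39, -16) + U = 60 - 28589 = -28529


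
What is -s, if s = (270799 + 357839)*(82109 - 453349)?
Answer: 233375571120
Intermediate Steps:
s = -233375571120 (s = 628638*(-371240) = -233375571120)
-s = -1*(-233375571120) = 233375571120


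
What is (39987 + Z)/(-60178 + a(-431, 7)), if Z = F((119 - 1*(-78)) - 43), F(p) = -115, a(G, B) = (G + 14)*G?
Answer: 39872/119549 ≈ 0.33352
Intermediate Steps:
a(G, B) = G*(14 + G) (a(G, B) = (14 + G)*G = G*(14 + G))
Z = -115
(39987 + Z)/(-60178 + a(-431, 7)) = (39987 - 115)/(-60178 - 431*(14 - 431)) = 39872/(-60178 - 431*(-417)) = 39872/(-60178 + 179727) = 39872/119549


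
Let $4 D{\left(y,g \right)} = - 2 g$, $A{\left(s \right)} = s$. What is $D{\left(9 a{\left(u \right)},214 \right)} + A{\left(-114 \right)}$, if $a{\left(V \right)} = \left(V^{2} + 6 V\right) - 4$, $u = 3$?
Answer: $-221$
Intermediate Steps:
$a{\left(V \right)} = -4 + V^{2} + 6 V$
$D{\left(y,g \right)} = - \frac{g}{2}$ ($D{\left(y,g \right)} = \frac{\left(-2\right) g}{4} = - \frac{g}{2}$)
$D{\left(9 a{\left(u \right)},214 \right)} + A{\left(-114 \right)} = \left(- \frac{1}{2}\right) 214 - 114 = -107 - 114 = -221$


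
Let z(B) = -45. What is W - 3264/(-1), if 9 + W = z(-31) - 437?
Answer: 2773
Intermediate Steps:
W = -491 (W = -9 + (-45 - 437) = -9 - 482 = -491)
W - 3264/(-1) = -491 - 3264/(-1) = -491 - 3264*(-1) = -491 - 204*(-16) = -491 + 3264 = 2773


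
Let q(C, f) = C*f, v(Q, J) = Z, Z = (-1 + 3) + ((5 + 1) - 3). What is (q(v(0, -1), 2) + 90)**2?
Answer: 10000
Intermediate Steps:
Z = 5 (Z = 2 + (6 - 3) = 2 + 3 = 5)
v(Q, J) = 5
(q(v(0, -1), 2) + 90)**2 = (5*2 + 90)**2 = (10 + 90)**2 = 100**2 = 10000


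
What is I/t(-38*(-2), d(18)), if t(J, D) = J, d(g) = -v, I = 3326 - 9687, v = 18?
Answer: -6361/76 ≈ -83.697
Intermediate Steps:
I = -6361
d(g) = -18 (d(g) = -1*18 = -18)
I/t(-38*(-2), d(18)) = -6361/((-38*(-2))) = -6361/76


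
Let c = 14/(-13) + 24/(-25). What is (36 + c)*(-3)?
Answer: -33114/325 ≈ -101.89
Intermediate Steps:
c = -662/325 (c = 14*(-1/13) + 24*(-1/25) = -14/13 - 24/25 = -662/325 ≈ -2.0369)
(36 + c)*(-3) = (36 - 662/325)*(-3) = (11038/325)*(-3) = -33114/325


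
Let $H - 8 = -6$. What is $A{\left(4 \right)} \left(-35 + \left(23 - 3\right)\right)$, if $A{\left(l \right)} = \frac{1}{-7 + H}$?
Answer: $3$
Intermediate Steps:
$H = 2$ ($H = 8 - 6 = 2$)
$A{\left(l \right)} = - \frac{1}{5}$ ($A{\left(l \right)} = \frac{1}{-7 + 2} = \frac{1}{-5} = - \frac{1}{5}$)
$A{\left(4 \right)} \left(-35 + \left(23 - 3\right)\right) = - \frac{-35 + \left(23 - 3\right)}{5} = - \frac{-35 + 20}{5} = \left(- \frac{1}{5}\right) \left(-15\right) = 3$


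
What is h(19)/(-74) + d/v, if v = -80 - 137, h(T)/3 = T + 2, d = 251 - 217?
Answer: -16187/16058 ≈ -1.0080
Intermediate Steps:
d = 34
h(T) = 6 + 3*T (h(T) = 3*(T + 2) = 3*(2 + T) = 6 + 3*T)
v = -217
h(19)/(-74) + d/v = (6 + 3*19)/(-74) + 34/(-217) = (6 + 57)*(-1/74) + 34*(-1/217) = 63*(-1/74) - 34/217 = -63/74 - 34/217 = -16187/16058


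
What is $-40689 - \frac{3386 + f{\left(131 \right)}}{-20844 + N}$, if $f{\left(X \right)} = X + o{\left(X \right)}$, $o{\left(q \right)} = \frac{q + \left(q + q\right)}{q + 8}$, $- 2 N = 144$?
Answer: $- \frac{29573904245}{726831} \approx -40689.0$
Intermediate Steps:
$N = -72$ ($N = \left(- \frac{1}{2}\right) 144 = -72$)
$o{\left(q \right)} = \frac{3 q}{8 + q}$ ($o{\left(q \right)} = \frac{q + 2 q}{8 + q} = \frac{3 q}{8 + q}$)
$f{\left(X \right)} = X + \frac{3 X}{8 + X}$
$-40689 - \frac{3386 + f{\left(131 \right)}}{-20844 + N} = -40689 - \frac{3386 + \frac{131 \left(11 + 131\right)}{8 + 131}}{-20844 - 72} = -40689 - \frac{3386 + 131 \cdot \frac{1}{139} \cdot 142}{-20916} = -40689 - \left(3386 + 131 \cdot \frac{1}{139} \cdot 142\right) \left(- \frac{1}{20916}\right) = -40689 - \left(3386 + \frac{18602}{139}\right) \left(- \frac{1}{20916}\right) = -40689 - \frac{489256}{139} \left(- \frac{1}{20916}\right) = -40689 - - \frac{122314}{726831} = -40689 + \frac{122314}{726831} = - \frac{29573904245}{726831}$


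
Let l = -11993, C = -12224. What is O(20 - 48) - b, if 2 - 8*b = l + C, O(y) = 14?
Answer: -24107/8 ≈ -3013.4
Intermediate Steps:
b = 24219/8 (b = ¼ - (-11993 - 12224)/8 = ¼ - ⅛*(-24217) = ¼ + 24217/8 = 24219/8 ≈ 3027.4)
O(20 - 48) - b = 14 - 1*24219/8 = 14 - 24219/8 = -24107/8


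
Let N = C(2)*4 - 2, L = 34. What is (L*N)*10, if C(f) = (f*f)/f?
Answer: 2040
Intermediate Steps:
C(f) = f (C(f) = f²/f = f)
N = 6 (N = 2*4 - 2 = 8 - 2 = 6)
(L*N)*10 = (34*6)*10 = 204*10 = 2040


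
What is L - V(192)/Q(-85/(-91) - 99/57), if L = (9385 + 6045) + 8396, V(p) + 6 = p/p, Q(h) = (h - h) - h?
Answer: 33079133/1388 ≈ 23832.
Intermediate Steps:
Q(h) = -h (Q(h) = 0 - h = -h)
V(p) = -5 (V(p) = -6 + p/p = -6 + 1 = -5)
L = 23826 (L = 15430 + 8396 = 23826)
L - V(192)/Q(-85/(-91) - 99/57) = 23826 - (-5)/((-(-85/(-91) - 99/57))) = 23826 - (-5)/((-(-85*(-1/91) - 99*1/57))) = 23826 - (-5)/((-(85/91 - 33/19))) = 23826 - (-5)/((-1*(-1388/1729))) = 23826 - (-5)/1388/1729 = 23826 - (-5)*1729/1388 = 23826 - 1*(-8645/1388) = 23826 + 8645/1388 = 33079133/1388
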